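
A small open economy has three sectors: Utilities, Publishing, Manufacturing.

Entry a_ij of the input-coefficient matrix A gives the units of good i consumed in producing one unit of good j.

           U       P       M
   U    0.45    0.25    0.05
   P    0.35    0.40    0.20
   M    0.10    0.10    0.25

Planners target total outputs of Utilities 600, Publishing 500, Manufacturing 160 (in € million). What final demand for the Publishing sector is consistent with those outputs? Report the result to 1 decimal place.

d_P = 58.0

I − A =
  [   0.55    -0.25    -0.05]
  [  -0.35     0.60    -0.20]
  [  -0.10    -0.10     0.75]
d = (I − A) x:
  d_U = (+0.55)·600 + (-0.25)·500 + (-0.05)·160 = 197.0
  d_P = (-0.35)·600 + (+0.60)·500 + (-0.20)·160 = 58.0
  d_M = (-0.10)·600 + (-0.10)·500 + (+0.75)·160 = 10.0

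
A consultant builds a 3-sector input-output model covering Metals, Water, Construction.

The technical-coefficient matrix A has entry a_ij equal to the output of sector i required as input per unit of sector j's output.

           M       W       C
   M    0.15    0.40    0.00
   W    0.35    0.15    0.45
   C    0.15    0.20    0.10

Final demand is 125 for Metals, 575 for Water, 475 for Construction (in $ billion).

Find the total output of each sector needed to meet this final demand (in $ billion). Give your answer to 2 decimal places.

x_M = 895.72, x_W = 1590.91, x_C = 1030.60

I − A =
  [   0.85    -0.40     0.00]
  [  -0.35     0.85    -0.45]
  [  -0.15    -0.20     0.90]
Cofactors of I−A, C_ij = (−1)^(i+j)·(minor ij) (rows/columns in the sector order above):
  C_11 = (0.85)(0.90) − (-0.45)(-0.20) = 0.6750
  C_12 = −[(-0.35)(0.90) − (-0.45)(-0.15)] = 0.3825
  C_13 = (-0.35)(-0.20) − (0.85)(-0.15) = 0.1975
  C_21 = −[(-0.40)(0.90) − (0.00)(-0.20)] = 0.3600
  C_22 = (0.85)(0.90) − (0.00)(-0.15) = 0.7650
  C_23 = −[(0.85)(-0.20) − (-0.40)(-0.15)] = 0.2300
  C_31 = (-0.40)(-0.45) − (0.00)(0.85) = 0.1800
  C_32 = −[(0.85)(-0.45) − (0.00)(-0.35)] = 0.3825
  C_33 = (0.85)(0.85) − (-0.40)(-0.35) = 0.5825
det(I−A) = Σ_j (I−A)_1j·C_1j = (0.85)(0.6750) + (-0.40)(0.3825) + (0.00)(0.1975) = 0.42075
adj(I−A) = Cᵀ =
  [ 0.6750   0.3600   0.1800]
  [ 0.3825   0.7650   0.3825]
  [ 0.1975   0.2300   0.5825]
(I − A)⁻¹ = adj(I−A) / det(I−A) ≈
  [   1.6043     0.8556     0.4278]
  [   0.9091     1.8182     0.9091]
  [   0.4694     0.5466     1.3844]
x = (I − A)⁻¹ d = adj(I−A)·d / det(I−A), with det(I−A) = 0.42075:
  x_M = (0.6750·125 + 0.3600·575 + 0.1800·475) / 0.42075 = 376.875 / 0.42075 ≈ 895.72
  x_W = (0.3825·125 + 0.7650·575 + 0.3825·475) / 0.42075 = 669.375 / 0.42075 ≈ 1590.91
  x_C = (0.1975·125 + 0.2300·575 + 0.5825·475) / 0.42075 = 433.625 / 0.42075 ≈ 1030.60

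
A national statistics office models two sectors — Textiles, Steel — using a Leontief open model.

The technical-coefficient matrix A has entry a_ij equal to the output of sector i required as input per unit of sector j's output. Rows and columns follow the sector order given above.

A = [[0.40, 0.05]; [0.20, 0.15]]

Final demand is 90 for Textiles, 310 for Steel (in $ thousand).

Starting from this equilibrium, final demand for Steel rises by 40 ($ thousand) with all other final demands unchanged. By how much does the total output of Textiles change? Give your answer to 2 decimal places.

I − A =
  [   0.60    -0.05]
  [  -0.20     0.85]
det(I−A) = (0.60)(0.85) − (-0.05)(-0.20) = 0.5000
adj(I−A) = [[0.85, 0.05], [0.20, 0.60]]
(I − A)⁻¹ = adj(I−A) / det(I−A) ≈
  [   1.7000     0.1000]
  [   0.4000     1.2000]
Δx = (I − A)⁻¹ Δd with Δd having +40 in the Steel component and 0 elsewhere.
So Δx_T = L_TS · (+40), where L_TS = adj(I−A)_TS / det(I−A) = 0.05 / 0.5000.
Δx_T = 0.05 × (+40) / 0.5000 = 2.00 / 0.5000 = 4.00.

Δx_T = 4.00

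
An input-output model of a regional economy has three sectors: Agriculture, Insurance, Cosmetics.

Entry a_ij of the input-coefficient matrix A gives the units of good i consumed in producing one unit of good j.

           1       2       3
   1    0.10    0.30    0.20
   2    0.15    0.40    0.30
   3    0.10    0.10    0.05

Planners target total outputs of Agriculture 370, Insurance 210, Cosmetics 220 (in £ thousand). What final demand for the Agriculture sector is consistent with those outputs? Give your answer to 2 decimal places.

I − A =
  [   0.90    -0.30    -0.20]
  [  -0.15     0.60    -0.30]
  [  -0.10    -0.10     0.95]
d = (I − A) x:
  d_1 = (+0.90)·370 + (-0.30)·210 + (-0.20)·220 = 226.00
  d_2 = (-0.15)·370 + (+0.60)·210 + (-0.30)·220 = 4.50
  d_3 = (-0.10)·370 + (-0.10)·210 + (+0.95)·220 = 151.00

d_1 = 226.00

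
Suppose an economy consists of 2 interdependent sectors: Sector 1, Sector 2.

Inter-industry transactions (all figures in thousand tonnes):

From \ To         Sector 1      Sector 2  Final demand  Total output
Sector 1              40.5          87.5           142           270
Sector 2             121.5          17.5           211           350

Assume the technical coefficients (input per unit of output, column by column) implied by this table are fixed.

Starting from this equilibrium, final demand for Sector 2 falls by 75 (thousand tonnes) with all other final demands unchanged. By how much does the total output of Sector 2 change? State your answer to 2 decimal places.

Technical coefficients a_ij = z_ij / X_j:
  a_11 = 40.5/270 = 0.15, a_21 = 121.5/270 = 0.45
  a_12 = 87.5/350 = 0.25, a_22 = 17.5/350 = 0.05
I − A =
  [   0.85    -0.25]
  [  -0.45     0.95]
det(I−A) = (0.85)(0.95) − (-0.25)(-0.45) = 0.6950
adj(I−A) = [[0.95, 0.25], [0.45, 0.85]]
(I − A)⁻¹ = adj(I−A) / det(I−A) ≈
  [   1.3669     0.3597]
  [   0.6475     1.2230]
Δx = (I − A)⁻¹ Δd with Δd having -75 in the Sector 2 component and 0 elsewhere.
So Δx_2 = L_22 · (-75), where L_22 = adj(I−A)_22 / det(I−A) = 0.85 / 0.6950.
Δx_2 = 0.85 × (-75) / 0.6950 = -63.75 / 0.6950 ≈ -91.73.

Δx_2 = -91.73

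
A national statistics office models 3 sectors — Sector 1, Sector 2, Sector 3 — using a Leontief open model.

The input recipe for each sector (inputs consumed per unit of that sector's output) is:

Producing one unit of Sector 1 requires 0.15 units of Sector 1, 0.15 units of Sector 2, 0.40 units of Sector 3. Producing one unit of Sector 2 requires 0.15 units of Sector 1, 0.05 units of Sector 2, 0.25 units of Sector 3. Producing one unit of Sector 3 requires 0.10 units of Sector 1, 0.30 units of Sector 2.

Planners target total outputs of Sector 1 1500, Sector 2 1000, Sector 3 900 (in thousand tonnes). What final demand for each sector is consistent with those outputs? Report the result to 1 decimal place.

d_1 = 1035.0, d_2 = 455.0, d_3 = 50.0

I − A =
  [   0.85    -0.15    -0.10]
  [  -0.15     0.95    -0.30]
  [  -0.40    -0.25     1.00]
d = (I − A) x:
  d_1 = (+0.85)·1500 + (-0.15)·1000 + (-0.10)·900 = 1035.0
  d_2 = (-0.15)·1500 + (+0.95)·1000 + (-0.30)·900 = 455.0
  d_3 = (-0.40)·1500 + (-0.25)·1000 + (+1.00)·900 = 50.0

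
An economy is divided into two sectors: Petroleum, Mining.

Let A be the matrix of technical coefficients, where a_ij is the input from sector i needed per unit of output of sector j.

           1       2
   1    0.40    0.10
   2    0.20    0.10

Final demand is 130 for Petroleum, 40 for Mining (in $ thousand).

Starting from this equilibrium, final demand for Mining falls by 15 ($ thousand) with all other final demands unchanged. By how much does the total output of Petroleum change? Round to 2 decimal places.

I − A =
  [   0.60    -0.10]
  [  -0.20     0.90]
det(I−A) = (0.60)(0.90) − (-0.10)(-0.20) = 0.5200
adj(I−A) = [[0.90, 0.10], [0.20, 0.60]]
(I − A)⁻¹ = adj(I−A) / det(I−A) ≈
  [   1.7308     0.1923]
  [   0.3846     1.1538]
Δx = (I − A)⁻¹ Δd with Δd having -15 in the Mining component and 0 elsewhere.
So Δx_1 = L_12 · (-15), where L_12 = adj(I−A)_12 / det(I−A) = 0.10 / 0.5200.
Δx_1 = 0.10 × (-15) / 0.5200 = -1.50 / 0.5200 ≈ -2.88.

Δx_1 = -2.88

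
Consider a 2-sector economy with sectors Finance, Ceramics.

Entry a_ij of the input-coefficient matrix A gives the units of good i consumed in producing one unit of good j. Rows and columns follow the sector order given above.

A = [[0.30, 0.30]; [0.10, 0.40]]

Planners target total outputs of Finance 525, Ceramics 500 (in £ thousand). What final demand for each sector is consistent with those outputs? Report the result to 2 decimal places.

d_1 = 217.50, d_2 = 247.50

I − A =
  [   0.70    -0.30]
  [  -0.10     0.60]
d = (I − A) x:
  d_1 = (+0.70)·525 + (-0.30)·500 = 217.50
  d_2 = (-0.10)·525 + (+0.60)·500 = 247.50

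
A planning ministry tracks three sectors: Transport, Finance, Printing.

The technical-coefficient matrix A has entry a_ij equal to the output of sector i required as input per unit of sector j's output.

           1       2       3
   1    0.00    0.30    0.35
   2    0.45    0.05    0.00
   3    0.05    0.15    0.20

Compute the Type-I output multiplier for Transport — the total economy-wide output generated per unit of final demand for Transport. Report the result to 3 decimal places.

m_1 = 2.019

I − A =
  [   1.00    -0.30    -0.35]
  [  -0.45     0.95     0.00]
  [  -0.05    -0.15     0.80]
Cofactors of I−A, C_ij = (−1)^(i+j)·(minor ij) (rows/columns in the sector order above):
  C_11 = (0.95)(0.80) − (0.00)(-0.15) = 0.7600
  C_12 = −[(-0.45)(0.80) − (0.00)(-0.05)] = 0.3600
  C_13 = (-0.45)(-0.15) − (0.95)(-0.05) = 0.1150
  C_21 = −[(-0.30)(0.80) − (-0.35)(-0.15)] = 0.2925
  C_22 = (1.00)(0.80) − (-0.35)(-0.05) = 0.7825
  C_23 = −[(1.00)(-0.15) − (-0.30)(-0.05)] = 0.1650
  C_31 = (-0.30)(0.00) − (-0.35)(0.95) = 0.3325
  C_32 = −[(1.00)(0.00) − (-0.35)(-0.45)] = 0.1575
  C_33 = (1.00)(0.95) − (-0.30)(-0.45) = 0.8150
det(I−A) = Σ_j (I−A)_1j·C_1j = (1.00)(0.7600) + (-0.30)(0.3600) + (-0.35)(0.1150) = 0.61175
adj(I−A) = Cᵀ =
  [ 0.7600   0.2925   0.3325]
  [ 0.3600   0.7825   0.1575]
  [ 0.1150   0.1650   0.8150]
(I − A)⁻¹ = adj(I−A) / det(I−A) ≈
  [   1.2423     0.4781     0.5435]
  [   0.5885     1.2791     0.2575]
  [   0.1880     0.2697     1.3322]
The output multiplier for sector j is the column-j sum of the Leontief inverse (I − A)⁻¹ = adj(I−A) / det(I−A).
Column 1 of adj(I−A): (0.7600, 0.3600, 0.1150); det(I−A) = 0.61175.
m_1 = (0.7600 + 0.3600 + 0.1150) / 0.61175 = 1.235 / 0.61175 ≈ 2.019.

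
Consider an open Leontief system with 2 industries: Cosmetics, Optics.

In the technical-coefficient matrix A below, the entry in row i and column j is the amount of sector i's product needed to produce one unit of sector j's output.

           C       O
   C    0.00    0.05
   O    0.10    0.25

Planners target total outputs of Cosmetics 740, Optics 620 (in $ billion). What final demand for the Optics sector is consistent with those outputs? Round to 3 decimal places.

d_O = 391.000

I − A =
  [   1.00    -0.05]
  [  -0.10     0.75]
d = (I − A) x:
  d_C = (+1.00)·740 + (-0.05)·620 = 709.000
  d_O = (-0.10)·740 + (+0.75)·620 = 391.000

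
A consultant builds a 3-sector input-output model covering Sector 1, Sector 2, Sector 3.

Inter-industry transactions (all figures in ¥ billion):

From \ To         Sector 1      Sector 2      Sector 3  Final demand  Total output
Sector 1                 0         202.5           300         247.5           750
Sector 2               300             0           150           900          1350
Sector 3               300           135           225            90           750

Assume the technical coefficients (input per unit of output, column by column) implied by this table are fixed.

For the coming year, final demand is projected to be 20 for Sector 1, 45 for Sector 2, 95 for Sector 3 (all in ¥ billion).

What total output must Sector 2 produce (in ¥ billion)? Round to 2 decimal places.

Technical coefficients a_ij = z_ij / X_j:
  a_11 = 0/750 = 0.00, a_21 = 300/750 = 0.40, a_31 = 300/750 = 0.40
  a_12 = 202.5/1350 = 0.15, a_22 = 0/1350 = 0.00, a_32 = 135/1350 = 0.10
  a_13 = 300/750 = 0.40, a_23 = 150/750 = 0.20, a_33 = 225/750 = 0.30
I − A =
  [   1.00    -0.15    -0.40]
  [  -0.40     1.00    -0.20]
  [  -0.40    -0.10     0.70]
Cofactors of I−A, C_ij = (−1)^(i+j)·(minor ij) (rows/columns in the sector order above):
  C_11 = (1.00)(0.70) − (-0.20)(-0.10) = 0.6800
  C_12 = −[(-0.40)(0.70) − (-0.20)(-0.40)] = 0.3600
  C_13 = (-0.40)(-0.10) − (1.00)(-0.40) = 0.4400
  C_21 = −[(-0.15)(0.70) − (-0.40)(-0.10)] = 0.1450
  C_22 = (1.00)(0.70) − (-0.40)(-0.40) = 0.5400
  C_23 = −[(1.00)(-0.10) − (-0.15)(-0.40)] = 0.1600
  C_31 = (-0.15)(-0.20) − (-0.40)(1.00) = 0.4300
  C_32 = −[(1.00)(-0.20) − (-0.40)(-0.40)] = 0.3600
  C_33 = (1.00)(1.00) − (-0.15)(-0.40) = 0.9400
det(I−A) = Σ_j (I−A)_1j·C_1j = (1.00)(0.6800) + (-0.15)(0.3600) + (-0.40)(0.4400) = 0.4500
adj(I−A) = Cᵀ =
  [ 0.6800   0.1450   0.4300]
  [ 0.3600   0.5400   0.3600]
  [ 0.4400   0.1600   0.9400]
(I − A)⁻¹ = adj(I−A) / det(I−A) ≈
  [   1.5111     0.3222     0.9556]
  [   0.8000     1.2000     0.8000]
  [   0.9778     0.3556     2.0889]
x = (I − A)⁻¹ d = adj(I−A)·d / det(I−A), with det(I−A) = 0.4500:
  x_1 = (0.6800·20 + 0.1450·45 + 0.4300·95) / 0.4500 = 60.975 / 0.4500 = 135.50
  x_2 = (0.3600·20 + 0.5400·45 + 0.3600·95) / 0.4500 = 65.70 / 0.4500 = 146.00
  x_3 = (0.4400·20 + 0.1600·45 + 0.9400·95) / 0.4500 = 105.30 / 0.4500 = 234.00

x_2 = 146.00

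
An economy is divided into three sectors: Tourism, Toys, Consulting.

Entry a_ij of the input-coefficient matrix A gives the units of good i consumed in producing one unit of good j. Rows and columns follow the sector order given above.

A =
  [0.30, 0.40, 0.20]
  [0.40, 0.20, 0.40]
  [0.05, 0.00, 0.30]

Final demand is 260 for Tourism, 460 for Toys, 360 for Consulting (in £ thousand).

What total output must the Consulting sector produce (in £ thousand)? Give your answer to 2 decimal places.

I − A =
  [   0.70    -0.40    -0.20]
  [  -0.40     0.80    -0.40]
  [  -0.05     0.00     0.70]
Cofactors of I−A, C_ij = (−1)^(i+j)·(minor ij) (rows/columns in the sector order above):
  C_11 = (0.80)(0.70) − (-0.40)(0.00) = 0.5600
  C_12 = −[(-0.40)(0.70) − (-0.40)(-0.05)] = 0.3000
  C_13 = (-0.40)(0.00) − (0.80)(-0.05) = 0.0400
  C_21 = −[(-0.40)(0.70) − (-0.20)(0.00)] = 0.2800
  C_22 = (0.70)(0.70) − (-0.20)(-0.05) = 0.4800
  C_23 = −[(0.70)(0.00) − (-0.40)(-0.05)] = 0.0200
  C_31 = (-0.40)(-0.40) − (-0.20)(0.80) = 0.3200
  C_32 = −[(0.70)(-0.40) − (-0.20)(-0.40)] = 0.3600
  C_33 = (0.70)(0.80) − (-0.40)(-0.40) = 0.4000
det(I−A) = Σ_j (I−A)_1j·C_1j = (0.70)(0.5600) + (-0.40)(0.3000) + (-0.20)(0.0400) = 0.2640
adj(I−A) = Cᵀ =
  [ 0.5600   0.2800   0.3200]
  [ 0.3000   0.4800   0.3600]
  [ 0.0400   0.0200   0.4000]
(I − A)⁻¹ = adj(I−A) / det(I−A) ≈
  [   2.1212     1.0606     1.2121]
  [   1.1364     1.8182     1.3636]
  [   0.1515     0.0758     1.5152]
x = (I − A)⁻¹ d = adj(I−A)·d / det(I−A), with det(I−A) = 0.2640:
  x_1 = (0.5600·260 + 0.2800·460 + 0.3200·360) / 0.2640 = 389.60 / 0.2640 ≈ 1475.76
  x_2 = (0.3000·260 + 0.4800·460 + 0.3600·360) / 0.2640 = 428.40 / 0.2640 ≈ 1622.73
  x_3 = (0.0400·260 + 0.0200·460 + 0.4000·360) / 0.2640 = 163.60 / 0.2640 ≈ 619.70

x_3 = 619.70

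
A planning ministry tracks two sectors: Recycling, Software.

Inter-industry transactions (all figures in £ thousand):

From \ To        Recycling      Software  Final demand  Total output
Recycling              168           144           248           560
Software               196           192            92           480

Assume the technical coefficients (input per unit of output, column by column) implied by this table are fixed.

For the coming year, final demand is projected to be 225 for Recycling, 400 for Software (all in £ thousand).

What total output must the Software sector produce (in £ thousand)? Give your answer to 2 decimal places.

Technical coefficients a_ij = z_ij / X_j:
  a_RR = 168/560 = 0.30, a_SR = 196/560 = 0.35
  a_RS = 144/480 = 0.30, a_SS = 192/480 = 0.40
I − A =
  [   0.70    -0.30]
  [  -0.35     0.60]
det(I−A) = (0.70)(0.60) − (-0.30)(-0.35) = 0.3150
adj(I−A) = [[0.60, 0.30], [0.35, 0.70]]
(I − A)⁻¹ = adj(I−A) / det(I−A) ≈
  [   1.9048     0.9524]
  [   1.1111     2.2222]
x = (I − A)⁻¹ d = adj(I−A)·d / det(I−A), with det(I−A) = 0.3150:
  x_R = (0.60·225 + 0.30·400) / 0.3150 = 255.00 / 0.3150 ≈ 809.52
  x_S = (0.35·225 + 0.70·400) / 0.3150 = 358.75 / 0.3150 ≈ 1138.89

x_S = 1138.89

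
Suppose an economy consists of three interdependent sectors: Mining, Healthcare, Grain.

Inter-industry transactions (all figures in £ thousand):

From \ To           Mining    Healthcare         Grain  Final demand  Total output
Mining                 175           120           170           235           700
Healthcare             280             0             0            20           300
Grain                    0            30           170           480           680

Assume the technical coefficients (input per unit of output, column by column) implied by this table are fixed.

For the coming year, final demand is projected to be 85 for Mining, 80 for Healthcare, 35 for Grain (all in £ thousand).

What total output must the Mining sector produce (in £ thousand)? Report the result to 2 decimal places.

x_M = 227.75

Technical coefficients a_ij = z_ij / X_j:
  a_MM = 175/700 = 0.25, a_HM = 280/700 = 0.40, a_GM = 0/700 = 0.00
  a_MH = 120/300 = 0.40, a_HH = 0/300 = 0.00, a_GH = 30/300 = 0.10
  a_MG = 170/680 = 0.25, a_HG = 0/680 = 0.00, a_GG = 170/680 = 0.25
I − A =
  [   0.75    -0.40    -0.25]
  [  -0.40     1.00     0.00]
  [   0.00    -0.10     0.75]
Cofactors of I−A, C_ij = (−1)^(i+j)·(minor ij) (rows/columns in the sector order above):
  C_11 = (1.00)(0.75) − (0.00)(-0.10) = 0.7500
  C_12 = −[(-0.40)(0.75) − (0.00)(0.00)] = 0.3000
  C_13 = (-0.40)(-0.10) − (1.00)(0.00) = 0.0400
  C_21 = −[(-0.40)(0.75) − (-0.25)(-0.10)] = 0.3250
  C_22 = (0.75)(0.75) − (-0.25)(0.00) = 0.5625
  C_23 = −[(0.75)(-0.10) − (-0.40)(0.00)] = 0.0750
  C_31 = (-0.40)(0.00) − (-0.25)(1.00) = 0.2500
  C_32 = −[(0.75)(0.00) − (-0.25)(-0.40)] = 0.1000
  C_33 = (0.75)(1.00) − (-0.40)(-0.40) = 0.5900
det(I−A) = Σ_j (I−A)_1j·C_1j = (0.75)(0.7500) + (-0.40)(0.3000) + (-0.25)(0.0400) = 0.4325
adj(I−A) = Cᵀ =
  [ 0.7500   0.3250   0.2500]
  [ 0.3000   0.5625   0.1000]
  [ 0.0400   0.0750   0.5900]
(I − A)⁻¹ = adj(I−A) / det(I−A) ≈
  [   1.7341     0.7514     0.5780]
  [   0.6936     1.3006     0.2312]
  [   0.0925     0.1734     1.3642]
x = (I − A)⁻¹ d = adj(I−A)·d / det(I−A), with det(I−A) = 0.4325:
  x_M = (0.7500·85 + 0.3250·80 + 0.2500·35) / 0.4325 = 98.50 / 0.4325 ≈ 227.75
  x_H = (0.3000·85 + 0.5625·80 + 0.1000·35) / 0.4325 = 74.00 / 0.4325 ≈ 171.10
  x_G = (0.0400·85 + 0.0750·80 + 0.5900·35) / 0.4325 = 30.05 / 0.4325 ≈ 69.48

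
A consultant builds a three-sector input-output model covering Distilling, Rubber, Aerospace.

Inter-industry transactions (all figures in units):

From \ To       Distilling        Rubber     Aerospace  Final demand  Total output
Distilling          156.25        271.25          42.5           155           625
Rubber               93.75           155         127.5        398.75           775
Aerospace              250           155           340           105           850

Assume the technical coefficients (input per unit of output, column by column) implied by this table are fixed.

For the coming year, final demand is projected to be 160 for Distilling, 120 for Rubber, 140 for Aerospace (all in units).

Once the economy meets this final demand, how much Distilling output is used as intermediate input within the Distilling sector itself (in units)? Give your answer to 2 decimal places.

Technical coefficients a_ij = z_ij / X_j:
  a_11 = 156.25/625 = 0.25, a_21 = 93.75/625 = 0.15, a_31 = 250/625 = 0.40
  a_12 = 271.25/775 = 0.35, a_22 = 155/775 = 0.20, a_32 = 155/775 = 0.20
  a_13 = 42.5/850 = 0.05, a_23 = 127.5/850 = 0.15, a_33 = 340/850 = 0.40
I − A =
  [   0.75    -0.35    -0.05]
  [  -0.15     0.80    -0.15]
  [  -0.40    -0.20     0.60]
Cofactors of I−A, C_ij = (−1)^(i+j)·(minor ij) (rows/columns in the sector order above):
  C_11 = (0.80)(0.60) − (-0.15)(-0.20) = 0.4500
  C_12 = −[(-0.15)(0.60) − (-0.15)(-0.40)] = 0.1500
  C_13 = (-0.15)(-0.20) − (0.80)(-0.40) = 0.3500
  C_21 = −[(-0.35)(0.60) − (-0.05)(-0.20)] = 0.2200
  C_22 = (0.75)(0.60) − (-0.05)(-0.40) = 0.4300
  C_23 = −[(0.75)(-0.20) − (-0.35)(-0.40)] = 0.2900
  C_31 = (-0.35)(-0.15) − (-0.05)(0.80) = 0.0925
  C_32 = −[(0.75)(-0.15) − (-0.05)(-0.15)] = 0.1200
  C_33 = (0.75)(0.80) − (-0.35)(-0.15) = 0.5475
det(I−A) = Σ_j (I−A)_1j·C_1j = (0.75)(0.4500) + (-0.35)(0.1500) + (-0.05)(0.3500) = 0.2675
adj(I−A) = Cᵀ =
  [ 0.4500   0.2200   0.0925]
  [ 0.1500   0.4300   0.1200]
  [ 0.3500   0.2900   0.5475]
(I − A)⁻¹ = adj(I−A) / det(I−A) ≈
  [   1.6822     0.8224     0.3458]
  [   0.5607     1.6075     0.4486]
  [   1.3084     1.0841     2.0467]
First solve x = (I − A)⁻¹ d = adj(I−A)·d / det(I−A); in particular x_1 = (0.4500·160 + 0.2200·120 + 0.0925·140) / 0.2675 = 111.35 / 0.2675 ≈ 416.2617.
Intermediate flow from 1 to 1: z_11 = a_11 · x_1 = 0.25 × 111.35 / 0.2675 = 27.8375 / 0.2675 ≈ 104.07.

z_11 = 104.07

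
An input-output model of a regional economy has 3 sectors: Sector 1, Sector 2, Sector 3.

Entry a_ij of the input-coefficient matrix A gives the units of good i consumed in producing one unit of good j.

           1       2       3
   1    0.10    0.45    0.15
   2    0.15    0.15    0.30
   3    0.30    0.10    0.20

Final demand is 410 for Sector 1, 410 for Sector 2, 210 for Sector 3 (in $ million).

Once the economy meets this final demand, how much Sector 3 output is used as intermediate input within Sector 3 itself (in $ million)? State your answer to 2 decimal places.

z_33 = 155.30

I − A =
  [   0.90    -0.45    -0.15]
  [  -0.15     0.85    -0.30]
  [  -0.30    -0.10     0.80]
Cofactors of I−A, C_ij = (−1)^(i+j)·(minor ij) (rows/columns in the sector order above):
  C_11 = (0.85)(0.80) − (-0.30)(-0.10) = 0.6500
  C_12 = −[(-0.15)(0.80) − (-0.30)(-0.30)] = 0.2100
  C_13 = (-0.15)(-0.10) − (0.85)(-0.30) = 0.2700
  C_21 = −[(-0.45)(0.80) − (-0.15)(-0.10)] = 0.3750
  C_22 = (0.90)(0.80) − (-0.15)(-0.30) = 0.6750
  C_23 = −[(0.90)(-0.10) − (-0.45)(-0.30)] = 0.2250
  C_31 = (-0.45)(-0.30) − (-0.15)(0.85) = 0.2625
  C_32 = −[(0.90)(-0.30) − (-0.15)(-0.15)] = 0.2925
  C_33 = (0.90)(0.85) − (-0.45)(-0.15) = 0.6975
det(I−A) = Σ_j (I−A)_1j·C_1j = (0.90)(0.6500) + (-0.45)(0.2100) + (-0.15)(0.2700) = 0.4500
adj(I−A) = Cᵀ =
  [ 0.6500   0.3750   0.2625]
  [ 0.2100   0.6750   0.2925]
  [ 0.2700   0.2250   0.6975]
(I − A)⁻¹ = adj(I−A) / det(I−A) ≈
  [   1.4444     0.8333     0.5833]
  [   0.4667     1.5000     0.6500]
  [   0.6000     0.5000     1.5500]
First solve x = (I − A)⁻¹ d = adj(I−A)·d / det(I−A); in particular x_3 = (0.2700·410 + 0.2250·410 + 0.6975·210) / 0.4500 = 349.425 / 0.4500 = 776.5000.
Intermediate flow from 3 to 3: z_33 = a_33 · x_3 = 0.20 × 349.425 / 0.4500 = 69.885 / 0.4500 = 155.30.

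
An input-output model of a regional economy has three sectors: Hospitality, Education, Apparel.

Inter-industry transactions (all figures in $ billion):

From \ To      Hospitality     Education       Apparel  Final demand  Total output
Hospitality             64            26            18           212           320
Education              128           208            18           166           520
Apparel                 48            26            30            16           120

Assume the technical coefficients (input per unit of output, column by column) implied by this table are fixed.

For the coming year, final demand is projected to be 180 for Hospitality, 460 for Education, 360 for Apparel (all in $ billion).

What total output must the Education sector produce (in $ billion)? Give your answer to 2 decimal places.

x_2 = 1208.87

Technical coefficients a_ij = z_ij / X_j:
  a_11 = 64/320 = 0.20, a_21 = 128/320 = 0.40, a_31 = 48/320 = 0.15
  a_12 = 26/520 = 0.05, a_22 = 208/520 = 0.40, a_32 = 26/520 = 0.05
  a_13 = 18/120 = 0.15, a_23 = 18/120 = 0.15, a_33 = 30/120 = 0.25
I − A =
  [   0.80    -0.05    -0.15]
  [  -0.40     0.60    -0.15]
  [  -0.15    -0.05     0.75]
Cofactors of I−A, C_ij = (−1)^(i+j)·(minor ij) (rows/columns in the sector order above):
  C_11 = (0.60)(0.75) − (-0.15)(-0.05) = 0.4425
  C_12 = −[(-0.40)(0.75) − (-0.15)(-0.15)] = 0.3225
  C_13 = (-0.40)(-0.05) − (0.60)(-0.15) = 0.1100
  C_21 = −[(-0.05)(0.75) − (-0.15)(-0.05)] = 0.0450
  C_22 = (0.80)(0.75) − (-0.15)(-0.15) = 0.5775
  C_23 = −[(0.80)(-0.05) − (-0.05)(-0.15)] = 0.0475
  C_31 = (-0.05)(-0.15) − (-0.15)(0.60) = 0.0975
  C_32 = −[(0.80)(-0.15) − (-0.15)(-0.40)] = 0.1800
  C_33 = (0.80)(0.60) − (-0.05)(-0.40) = 0.4600
det(I−A) = Σ_j (I−A)_1j·C_1j = (0.80)(0.4425) + (-0.05)(0.3225) + (-0.15)(0.1100) = 0.321375
adj(I−A) = Cᵀ =
  [ 0.4425   0.0450   0.0975]
  [ 0.3225   0.5775   0.1800]
  [ 0.1100   0.0475   0.4600]
(I − A)⁻¹ = adj(I−A) / det(I−A) ≈
  [   1.3769     0.1400     0.3034]
  [   1.0035     1.7970     0.5601]
  [   0.3423     0.1478     1.4313]
x = (I − A)⁻¹ d = adj(I−A)·d / det(I−A), with det(I−A) = 0.321375:
  x_1 = (0.4425·180 + 0.0450·460 + 0.0975·360) / 0.321375 = 135.45 / 0.321375 ≈ 421.47
  x_2 = (0.3225·180 + 0.5775·460 + 0.1800·360) / 0.321375 = 388.50 / 0.321375 ≈ 1208.87
  x_3 = (0.1100·180 + 0.0475·460 + 0.4600·360) / 0.321375 = 207.25 / 0.321375 ≈ 644.89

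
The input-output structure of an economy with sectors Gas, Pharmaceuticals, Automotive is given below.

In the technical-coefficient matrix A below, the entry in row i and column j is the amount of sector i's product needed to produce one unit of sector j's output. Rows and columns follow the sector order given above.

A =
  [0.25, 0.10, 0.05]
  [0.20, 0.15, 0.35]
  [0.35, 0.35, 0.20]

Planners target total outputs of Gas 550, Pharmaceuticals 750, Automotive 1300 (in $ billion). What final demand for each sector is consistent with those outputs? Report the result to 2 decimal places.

d_1 = 272.50, d_2 = 72.50, d_3 = 585.00

I − A =
  [   0.75    -0.10    -0.05]
  [  -0.20     0.85    -0.35]
  [  -0.35    -0.35     0.80]
d = (I − A) x:
  d_1 = (+0.75)·550 + (-0.10)·750 + (-0.05)·1300 = 272.50
  d_2 = (-0.20)·550 + (+0.85)·750 + (-0.35)·1300 = 72.50
  d_3 = (-0.35)·550 + (-0.35)·750 + (+0.80)·1300 = 585.00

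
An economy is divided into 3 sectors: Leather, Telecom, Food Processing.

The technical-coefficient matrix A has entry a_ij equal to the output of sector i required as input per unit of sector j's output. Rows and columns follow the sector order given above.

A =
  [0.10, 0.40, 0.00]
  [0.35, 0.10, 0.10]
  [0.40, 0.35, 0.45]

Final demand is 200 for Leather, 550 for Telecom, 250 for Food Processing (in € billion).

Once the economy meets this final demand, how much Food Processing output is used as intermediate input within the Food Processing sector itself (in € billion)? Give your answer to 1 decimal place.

z_FF = 736.3

I − A =
  [   0.90    -0.40     0.00]
  [  -0.35     0.90    -0.10]
  [  -0.40    -0.35     0.55]
Cofactors of I−A, C_ij = (−1)^(i+j)·(minor ij) (rows/columns in the sector order above):
  C_11 = (0.90)(0.55) − (-0.10)(-0.35) = 0.4600
  C_12 = −[(-0.35)(0.55) − (-0.10)(-0.40)] = 0.2325
  C_13 = (-0.35)(-0.35) − (0.90)(-0.40) = 0.4825
  C_21 = −[(-0.40)(0.55) − (0.00)(-0.35)] = 0.2200
  C_22 = (0.90)(0.55) − (0.00)(-0.40) = 0.4950
  C_23 = −[(0.90)(-0.35) − (-0.40)(-0.40)] = 0.4750
  C_31 = (-0.40)(-0.10) − (0.00)(0.90) = 0.0400
  C_32 = −[(0.90)(-0.10) − (0.00)(-0.35)] = 0.0900
  C_33 = (0.90)(0.90) − (-0.40)(-0.35) = 0.6700
det(I−A) = Σ_j (I−A)_1j·C_1j = (0.90)(0.4600) + (-0.40)(0.2325) + (0.00)(0.4825) = 0.3210
adj(I−A) = Cᵀ =
  [ 0.4600   0.2200   0.0400]
  [ 0.2325   0.4950   0.0900]
  [ 0.4825   0.4750   0.6700]
(I − A)⁻¹ = adj(I−A) / det(I−A) ≈
  [   1.4330     0.6854     0.1246]
  [   0.7243     1.5421     0.2804]
  [   1.5031     1.4798     2.0872]
First solve x = (I − A)⁻¹ d = adj(I−A)·d / det(I−A); in particular x_F = (0.4825·200 + 0.4750·550 + 0.6700·250) / 0.3210 = 525.25 / 0.3210 ≈ 1636.293.
Intermediate flow from F to F: z_FF = a_FF · x_F = 0.45 × 525.25 / 0.3210 = 236.3625 / 0.3210 ≈ 736.3.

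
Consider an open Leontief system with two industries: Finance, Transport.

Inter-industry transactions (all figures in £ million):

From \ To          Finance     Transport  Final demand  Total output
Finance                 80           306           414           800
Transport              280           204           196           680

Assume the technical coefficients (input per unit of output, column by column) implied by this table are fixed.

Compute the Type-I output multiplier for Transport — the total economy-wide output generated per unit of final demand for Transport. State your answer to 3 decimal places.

Technical coefficients a_ij = z_ij / X_j:
  a_FF = 80/800 = 0.10, a_TF = 280/800 = 0.35
  a_FT = 306/680 = 0.45, a_TT = 204/680 = 0.30
I − A =
  [   0.90    -0.45]
  [  -0.35     0.70]
det(I−A) = (0.90)(0.70) − (-0.45)(-0.35) = 0.4725
adj(I−A) = [[0.70, 0.45], [0.35, 0.90]]
(I − A)⁻¹ = adj(I−A) / det(I−A) ≈
  [   1.4815     0.9524]
  [   0.7407     1.9048]
The output multiplier for sector j is the column-j sum of the Leontief inverse (I − A)⁻¹ = adj(I−A) / det(I−A).
Column T of adj(I−A): (0.45, 0.90); det(I−A) = 0.4725.
m_T = (0.45 + 0.90) / 0.4725 = 1.35 / 0.4725 ≈ 2.857.

m_T = 2.857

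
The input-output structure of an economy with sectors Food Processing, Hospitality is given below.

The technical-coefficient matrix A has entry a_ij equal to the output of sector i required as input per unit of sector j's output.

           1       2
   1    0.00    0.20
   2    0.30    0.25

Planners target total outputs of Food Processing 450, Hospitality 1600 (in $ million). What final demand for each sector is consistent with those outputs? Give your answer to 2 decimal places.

d_1 = 130.00, d_2 = 1065.00

I − A =
  [   1.00    -0.20]
  [  -0.30     0.75]
d = (I − A) x:
  d_1 = (+1.00)·450 + (-0.20)·1600 = 130.00
  d_2 = (-0.30)·450 + (+0.75)·1600 = 1065.00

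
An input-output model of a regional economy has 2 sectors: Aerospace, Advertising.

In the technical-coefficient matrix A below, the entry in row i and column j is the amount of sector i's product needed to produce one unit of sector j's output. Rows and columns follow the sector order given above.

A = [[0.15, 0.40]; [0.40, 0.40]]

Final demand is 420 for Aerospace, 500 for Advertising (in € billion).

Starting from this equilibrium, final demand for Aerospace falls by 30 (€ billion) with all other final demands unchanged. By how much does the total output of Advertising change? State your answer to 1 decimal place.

Δx_2 = -34.3

I − A =
  [   0.85    -0.40]
  [  -0.40     0.60]
det(I−A) = (0.85)(0.60) − (-0.40)(-0.40) = 0.3500
adj(I−A) = [[0.60, 0.40], [0.40, 0.85]]
(I − A)⁻¹ = adj(I−A) / det(I−A) ≈
  [   1.7143     1.1429]
  [   1.1429     2.4286]
Δx = (I − A)⁻¹ Δd with Δd having -30 in the Aerospace component and 0 elsewhere.
So Δx_2 = L_21 · (-30), where L_21 = adj(I−A)_21 / det(I−A) = 0.40 / 0.3500.
Δx_2 = 0.40 × (-30) / 0.3500 = -12.00 / 0.3500 ≈ -34.3.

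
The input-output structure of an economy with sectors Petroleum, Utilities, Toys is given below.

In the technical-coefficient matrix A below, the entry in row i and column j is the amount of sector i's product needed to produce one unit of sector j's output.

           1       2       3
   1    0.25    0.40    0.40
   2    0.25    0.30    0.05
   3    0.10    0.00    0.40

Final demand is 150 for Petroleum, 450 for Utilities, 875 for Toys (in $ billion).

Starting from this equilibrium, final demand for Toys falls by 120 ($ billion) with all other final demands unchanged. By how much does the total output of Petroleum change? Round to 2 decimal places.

Δx_1 = -160.00

I − A =
  [   0.75    -0.40    -0.40]
  [  -0.25     0.70    -0.05]
  [  -0.10     0.00     0.60]
Cofactors of I−A, C_ij = (−1)^(i+j)·(minor ij) (rows/columns in the sector order above):
  C_11 = (0.70)(0.60) − (-0.05)(0.00) = 0.4200
  C_12 = −[(-0.25)(0.60) − (-0.05)(-0.10)] = 0.1550
  C_13 = (-0.25)(0.00) − (0.70)(-0.10) = 0.0700
  C_21 = −[(-0.40)(0.60) − (-0.40)(0.00)] = 0.2400
  C_22 = (0.75)(0.60) − (-0.40)(-0.10) = 0.4100
  C_23 = −[(0.75)(0.00) − (-0.40)(-0.10)] = 0.0400
  C_31 = (-0.40)(-0.05) − (-0.40)(0.70) = 0.3000
  C_32 = −[(0.75)(-0.05) − (-0.40)(-0.25)] = 0.1375
  C_33 = (0.75)(0.70) − (-0.40)(-0.25) = 0.4250
det(I−A) = Σ_j (I−A)_1j·C_1j = (0.75)(0.4200) + (-0.40)(0.1550) + (-0.40)(0.0700) = 0.2250
adj(I−A) = Cᵀ =
  [ 0.4200   0.2400   0.3000]
  [ 0.1550   0.4100   0.1375]
  [ 0.0700   0.0400   0.4250]
(I − A)⁻¹ = adj(I−A) / det(I−A) ≈
  [   1.8667     1.0667     1.3333]
  [   0.6889     1.8222     0.6111]
  [   0.3111     0.1778     1.8889]
Δx = (I − A)⁻¹ Δd with Δd having -120 in the Toys component and 0 elsewhere.
So Δx_1 = L_13 · (-120), where L_13 = adj(I−A)_13 / det(I−A) = 0.3000 / 0.2250.
Δx_1 = 0.3000 × (-120) / 0.2250 = -36.00 / 0.2250 = -160.00.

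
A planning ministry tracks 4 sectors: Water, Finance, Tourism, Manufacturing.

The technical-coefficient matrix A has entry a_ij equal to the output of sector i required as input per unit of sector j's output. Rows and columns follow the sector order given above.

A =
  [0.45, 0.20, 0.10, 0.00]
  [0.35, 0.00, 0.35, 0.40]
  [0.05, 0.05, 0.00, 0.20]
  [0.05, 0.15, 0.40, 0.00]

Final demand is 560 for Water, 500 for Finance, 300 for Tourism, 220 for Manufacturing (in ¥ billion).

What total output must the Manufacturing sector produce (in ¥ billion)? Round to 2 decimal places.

I − A =
  [   0.55    -0.20    -0.10     0.00]
  [  -0.35     1.00    -0.35    -0.40]
  [  -0.05    -0.05     1.00    -0.20]
  [  -0.05    -0.15    -0.40     1.00]
Compute the cofactors C_ij = (−1)^(i+j)·(3×3 minor ij) of I−A; the adjugate is their transpose:
adj(I−A) = Cᵀ =
  [ 0.824000   0.192000   0.196000   0.116000]
  [ 0.371000   0.500000   0.317500   0.263500]
  [ 0.086000   0.056000   0.443000   0.111000]
  [ 0.131250   0.107000   0.234625   0.460125]
det(I−A) = Σ_j (I−A)_1j·C_1j = (0.55)(0.824000) + (-0.20)(0.371000) + (-0.10)(0.086000) + (0.00)(0.131250) = 0.3704
(I − A)⁻¹ = adj(I−A) / det(I−A) ≈
  [   2.2246     0.5184     0.5292     0.3132]
  [   1.0016     1.3499     0.8572     0.7114]
  [   0.2322     0.1512     1.1960     0.2997]
  [   0.3543     0.2889     0.6334     1.2422]
x = (I − A)⁻¹ d = adj(I−A)·d / det(I−A), with det(I−A) = 0.3704:
  x_W = (0.824000·560 + 0.192000·500 + 0.196000·300 + 0.116000·220) / 0.3704 = 641.76 / 0.3704 ≈ 1732.61
  x_F = (0.371000·560 + 0.500000·500 + 0.317500·300 + 0.263500·220) / 0.3704 = 610.98 / 0.3704 ≈ 1649.51
  x_T = (0.086000·560 + 0.056000·500 + 0.443000·300 + 0.111000·220) / 0.3704 = 233.48 / 0.3704 ≈ 630.35
  x_M = (0.131250·560 + 0.107000·500 + 0.234625·300 + 0.460125·220) / 0.3704 = 298.615 / 0.3704 ≈ 806.20

x_M = 806.20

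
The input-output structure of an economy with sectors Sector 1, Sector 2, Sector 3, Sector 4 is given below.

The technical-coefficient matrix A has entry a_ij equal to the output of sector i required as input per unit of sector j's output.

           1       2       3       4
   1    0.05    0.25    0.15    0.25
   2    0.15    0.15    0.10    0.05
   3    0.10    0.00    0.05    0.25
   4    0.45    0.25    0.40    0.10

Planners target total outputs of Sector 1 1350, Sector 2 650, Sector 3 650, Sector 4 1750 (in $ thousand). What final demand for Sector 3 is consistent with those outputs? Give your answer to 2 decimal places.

I − A =
  [   0.95    -0.25    -0.15    -0.25]
  [  -0.15     0.85    -0.10    -0.05]
  [  -0.10     0.00     0.95    -0.25]
  [  -0.45    -0.25    -0.40     0.90]
d = (I − A) x:
  d_1 = (+0.95)·1350 + (-0.25)·650 + (-0.15)·650 + (-0.25)·1750 = 585.00
  d_2 = (-0.15)·1350 + (+0.85)·650 + (-0.10)·650 + (-0.05)·1750 = 197.50
  d_3 = (-0.10)·1350 + (+0.00)·650 + (+0.95)·650 + (-0.25)·1750 = 45.00
  d_4 = (-0.45)·1350 + (-0.25)·650 + (-0.40)·650 + (+0.90)·1750 = 545.00

d_3 = 45.00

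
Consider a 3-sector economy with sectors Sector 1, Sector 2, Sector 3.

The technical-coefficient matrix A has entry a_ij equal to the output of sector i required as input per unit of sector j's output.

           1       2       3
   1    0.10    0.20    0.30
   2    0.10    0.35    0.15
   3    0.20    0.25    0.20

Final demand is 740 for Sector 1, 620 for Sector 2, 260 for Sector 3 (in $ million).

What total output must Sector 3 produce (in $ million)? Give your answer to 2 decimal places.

x_3 = 1164.46

I − A =
  [   0.90    -0.20    -0.30]
  [  -0.10     0.65    -0.15]
  [  -0.20    -0.25     0.80]
Cofactors of I−A, C_ij = (−1)^(i+j)·(minor ij) (rows/columns in the sector order above):
  C_11 = (0.65)(0.80) − (-0.15)(-0.25) = 0.4825
  C_12 = −[(-0.10)(0.80) − (-0.15)(-0.20)] = 0.1100
  C_13 = (-0.10)(-0.25) − (0.65)(-0.20) = 0.1550
  C_21 = −[(-0.20)(0.80) − (-0.30)(-0.25)] = 0.2350
  C_22 = (0.90)(0.80) − (-0.30)(-0.20) = 0.6600
  C_23 = −[(0.90)(-0.25) − (-0.20)(-0.20)] = 0.2650
  C_31 = (-0.20)(-0.15) − (-0.30)(0.65) = 0.2250
  C_32 = −[(0.90)(-0.15) − (-0.30)(-0.10)] = 0.1650
  C_33 = (0.90)(0.65) − (-0.20)(-0.10) = 0.5650
det(I−A) = Σ_j (I−A)_1j·C_1j = (0.90)(0.4825) + (-0.20)(0.1100) + (-0.30)(0.1550) = 0.36575
adj(I−A) = Cᵀ =
  [ 0.4825   0.2350   0.2250]
  [ 0.1100   0.6600   0.1650]
  [ 0.1550   0.2650   0.5650]
(I − A)⁻¹ = adj(I−A) / det(I−A) ≈
  [   1.3192     0.6425     0.6152]
  [   0.3008     1.8045     0.4511]
  [   0.4238     0.7245     1.5448]
x = (I − A)⁻¹ d = adj(I−A)·d / det(I−A), with det(I−A) = 0.36575:
  x_1 = (0.4825·740 + 0.2350·620 + 0.2250·260) / 0.36575 = 561.25 / 0.36575 ≈ 1534.52
  x_2 = (0.1100·740 + 0.6600·620 + 0.1650·260) / 0.36575 = 533.50 / 0.36575 ≈ 1458.65
  x_3 = (0.1550·740 + 0.2650·620 + 0.5650·260) / 0.36575 = 425.90 / 0.36575 ≈ 1164.46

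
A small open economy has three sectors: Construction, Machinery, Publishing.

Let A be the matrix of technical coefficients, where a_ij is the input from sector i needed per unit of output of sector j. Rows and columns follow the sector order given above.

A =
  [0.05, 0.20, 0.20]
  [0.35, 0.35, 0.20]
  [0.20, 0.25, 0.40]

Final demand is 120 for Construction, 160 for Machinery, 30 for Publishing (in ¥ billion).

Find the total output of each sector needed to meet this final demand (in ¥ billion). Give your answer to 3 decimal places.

x_C = 318.519, x_M = 534.205, x_P = 378.758

I − A =
  [   0.95    -0.20    -0.20]
  [  -0.35     0.65    -0.20]
  [  -0.20    -0.25     0.60]
Cofactors of I−A, C_ij = (−1)^(i+j)·(minor ij) (rows/columns in the sector order above):
  C_11 = (0.65)(0.60) − (-0.20)(-0.25) = 0.3400
  C_12 = −[(-0.35)(0.60) − (-0.20)(-0.20)] = 0.2500
  C_13 = (-0.35)(-0.25) − (0.65)(-0.20) = 0.2175
  C_21 = −[(-0.20)(0.60) − (-0.20)(-0.25)] = 0.1700
  C_22 = (0.95)(0.60) − (-0.20)(-0.20) = 0.5300
  C_23 = −[(0.95)(-0.25) − (-0.20)(-0.20)] = 0.2775
  C_31 = (-0.20)(-0.20) − (-0.20)(0.65) = 0.1700
  C_32 = −[(0.95)(-0.20) − (-0.20)(-0.35)] = 0.2600
  C_33 = (0.95)(0.65) − (-0.20)(-0.35) = 0.5475
det(I−A) = Σ_j (I−A)_1j·C_1j = (0.95)(0.3400) + (-0.20)(0.2500) + (-0.20)(0.2175) = 0.2295
adj(I−A) = Cᵀ =
  [ 0.3400   0.1700   0.1700]
  [ 0.2500   0.5300   0.2600]
  [ 0.2175   0.2775   0.5475]
(I − A)⁻¹ = adj(I−A) / det(I−A) ≈
  [   1.4815     0.7407     0.7407]
  [   1.0893     2.3094     1.1329]
  [   0.9477     1.2092     2.3856]
x = (I − A)⁻¹ d = adj(I−A)·d / det(I−A), with det(I−A) = 0.2295:
  x_C = (0.3400·120 + 0.1700·160 + 0.1700·30) / 0.2295 = 73.10 / 0.2295 ≈ 318.519
  x_M = (0.2500·120 + 0.5300·160 + 0.2600·30) / 0.2295 = 122.60 / 0.2295 ≈ 534.205
  x_P = (0.2175·120 + 0.2775·160 + 0.5475·30) / 0.2295 = 86.925 / 0.2295 ≈ 378.758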